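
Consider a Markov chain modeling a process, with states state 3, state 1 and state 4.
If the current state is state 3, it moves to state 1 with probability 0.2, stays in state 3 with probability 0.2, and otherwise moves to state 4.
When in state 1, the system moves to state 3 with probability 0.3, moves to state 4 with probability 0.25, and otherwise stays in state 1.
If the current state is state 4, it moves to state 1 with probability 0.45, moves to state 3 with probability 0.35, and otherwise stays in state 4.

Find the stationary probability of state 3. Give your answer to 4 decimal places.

0.2879

Let the stationary distribution be π with π = πP and π_1 + π_2 + π_3 = 1.
π_1 = 0.2·π_1 + 0.3·π_2 + 0.35·π_3
π_2 = 0.2·π_1 + 0.45·π_2 + 0.45·π_3
Solving with the normalization constraint gives π = (0.2879, 0.3780, 0.3341).
So the stationary probability of state 3 is 0.2879.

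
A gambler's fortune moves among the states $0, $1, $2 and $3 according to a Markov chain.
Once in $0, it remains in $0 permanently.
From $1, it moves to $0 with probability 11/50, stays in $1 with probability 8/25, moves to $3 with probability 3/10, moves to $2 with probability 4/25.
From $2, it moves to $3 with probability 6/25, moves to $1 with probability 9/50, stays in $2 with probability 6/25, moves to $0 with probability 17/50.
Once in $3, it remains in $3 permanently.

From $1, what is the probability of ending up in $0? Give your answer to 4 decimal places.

0.4541

Let h(s) be the probability of absorption at $0 starting from transient state s. Then h($0) = 1 and h($3) = 0. By first-step analysis:
h($1) = 0.22·1 + 0.32·h($1) + 0.16·h($2) + 0.3·0
h($2) = 0.34·1 + 0.18·h($1) + 0.24·h($2) + 0.24·0
Solving: h($1) = 0.4541, h($2) = 0.5549.
Starting from $1, the probability is 0.4541.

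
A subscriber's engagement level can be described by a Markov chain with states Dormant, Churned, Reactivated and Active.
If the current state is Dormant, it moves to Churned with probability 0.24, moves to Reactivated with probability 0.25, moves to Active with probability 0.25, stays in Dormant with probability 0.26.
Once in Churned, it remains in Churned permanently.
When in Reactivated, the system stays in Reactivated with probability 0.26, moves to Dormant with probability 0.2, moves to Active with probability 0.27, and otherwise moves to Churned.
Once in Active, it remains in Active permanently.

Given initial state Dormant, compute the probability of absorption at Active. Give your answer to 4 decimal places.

Let h(s) be the probability of absorption at Active starting from transient state s. Then h(Active) = 1 and h(Churned) = 0. By first-step analysis:
h(Dormant) = 0.26·h(Dormant) + 0.24·0 + 0.25·h(Reactivated) + 0.25·1
h(Reactivated) = 0.2·h(Dormant) + 0.27·0 + 0.26·h(Reactivated) + 0.27·1
Solving: h(Dormant) = 0.5074, h(Reactivated) = 0.5020.
Starting from Dormant, the probability is 0.5074.

0.5074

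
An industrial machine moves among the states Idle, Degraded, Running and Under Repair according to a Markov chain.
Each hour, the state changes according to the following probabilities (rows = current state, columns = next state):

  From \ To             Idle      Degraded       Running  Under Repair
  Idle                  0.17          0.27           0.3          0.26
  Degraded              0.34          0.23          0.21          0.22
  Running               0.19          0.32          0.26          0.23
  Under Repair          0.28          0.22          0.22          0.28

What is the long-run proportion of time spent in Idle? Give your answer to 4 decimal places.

Let the stationary distribution be π with π = πP and π_1 + π_2 + π_3 + π_4 = 1.
π_1 = 0.17·π_1 + 0.34·π_2 + 0.19·π_3 + 0.28·π_4
π_2 = 0.27·π_1 + 0.23·π_2 + 0.32·π_3 + 0.22·π_4
π_3 = 0.3·π_1 + 0.21·π_2 + 0.26·π_3 + 0.22·π_4
Solving with the normalization constraint gives π = (0.2463, 0.2596, 0.2470, 0.2471).
So the stationary probability of Idle is 0.2463.

0.2463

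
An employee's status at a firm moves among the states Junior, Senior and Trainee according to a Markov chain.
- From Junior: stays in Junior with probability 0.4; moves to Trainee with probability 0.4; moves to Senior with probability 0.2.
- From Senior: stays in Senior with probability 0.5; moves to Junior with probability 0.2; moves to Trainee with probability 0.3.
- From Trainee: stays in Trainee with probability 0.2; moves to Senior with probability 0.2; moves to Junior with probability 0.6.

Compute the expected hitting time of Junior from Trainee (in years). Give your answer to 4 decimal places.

Let t(s) be the expected number of years to first reach Junior from state s, with t(Junior) = 0. Conditioning on the first year:
t(Senior) = 1 + 0.5·t(Senior) + 0.3·t(Trainee)
t(Trainee) = 1 + 0.2·t(Senior) + 0.2·t(Trainee)
Solving: t(Senior) = 3.2353, t(Trainee) = 2.0588.
Expected years from Trainee to Junior: 2.0588.

2.0588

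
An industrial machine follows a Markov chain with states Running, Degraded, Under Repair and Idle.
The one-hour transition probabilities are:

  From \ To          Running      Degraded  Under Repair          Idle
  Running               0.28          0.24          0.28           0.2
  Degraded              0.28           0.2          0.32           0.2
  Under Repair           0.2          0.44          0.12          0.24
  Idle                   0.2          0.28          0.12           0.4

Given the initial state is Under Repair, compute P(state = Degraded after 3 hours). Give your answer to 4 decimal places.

Propagate the distribution vector 3 hours from Under Repair.
After 0 hours: (0.0000, 0.0000, 1.0000, 0.0000)
After 1 hour: (0.2000, 0.4400, 0.1200, 0.2400)
After 2 hours: (0.2512, 0.2560, 0.2400, 0.2528)
After 3 hours: (0.2406, 0.2879, 0.2114, 0.2602)
P(in Degraded after 3 hours) = 0.2879

0.2879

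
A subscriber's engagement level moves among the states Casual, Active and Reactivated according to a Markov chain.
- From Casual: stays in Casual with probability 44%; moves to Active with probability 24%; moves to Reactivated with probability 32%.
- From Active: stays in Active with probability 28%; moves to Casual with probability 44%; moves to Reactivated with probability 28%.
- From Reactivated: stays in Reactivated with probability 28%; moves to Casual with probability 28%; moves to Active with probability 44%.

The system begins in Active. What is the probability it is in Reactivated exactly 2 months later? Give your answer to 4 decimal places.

0.2976

Sum over the intermediate state after 1 month:
P = P(Active→Casual)·P(Casual→Reactivated) + P(Active→Active)·P(Active→Reactivated) + P(Active→Reactivated)·P(Reactivated→Reactivated)
  = 0.44×0.32 + 0.28×0.28 + 0.28×0.28
  = 0.1408 + 0.0784 + 0.0784 = 0.2976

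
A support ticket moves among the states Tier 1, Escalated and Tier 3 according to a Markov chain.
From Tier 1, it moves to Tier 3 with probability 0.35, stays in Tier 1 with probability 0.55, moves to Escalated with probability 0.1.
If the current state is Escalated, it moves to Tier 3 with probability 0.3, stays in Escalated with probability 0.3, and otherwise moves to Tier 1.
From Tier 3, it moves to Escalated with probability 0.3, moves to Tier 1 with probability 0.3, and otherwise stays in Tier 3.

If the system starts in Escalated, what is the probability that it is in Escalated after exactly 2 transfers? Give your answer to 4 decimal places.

Sum over the intermediate state after 1 transfer:
P = P(Escalated→Tier 1)·P(Tier 1→Escalated) + P(Escalated→Escalated)·P(Escalated→Escalated) + P(Escalated→Tier 3)·P(Tier 3→Escalated)
  = 0.4×0.1 + 0.3×0.3 + 0.3×0.3
  = 0.0400 + 0.0900 + 0.0900 = 0.2200

0.2200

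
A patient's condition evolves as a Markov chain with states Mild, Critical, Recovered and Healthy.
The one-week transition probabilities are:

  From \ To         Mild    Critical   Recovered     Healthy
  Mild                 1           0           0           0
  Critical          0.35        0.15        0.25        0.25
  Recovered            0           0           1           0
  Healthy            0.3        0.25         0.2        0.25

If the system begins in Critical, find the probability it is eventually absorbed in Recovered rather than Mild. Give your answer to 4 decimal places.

Let h(s) be the probability of absorption at Recovered starting from transient state s. Then h(Recovered) = 1 and h(Mild) = 0. By first-step analysis:
h(Critical) = 0.35·0 + 0.15·h(Critical) + 0.25·1 + 0.25·h(Healthy)
h(Healthy) = 0.3·0 + 0.25·h(Critical) + 0.2·1 + 0.25·h(Healthy)
Solving: h(Critical) = 0.4130, h(Healthy) = 0.4043.
Starting from Critical, the probability is 0.4130.

0.4130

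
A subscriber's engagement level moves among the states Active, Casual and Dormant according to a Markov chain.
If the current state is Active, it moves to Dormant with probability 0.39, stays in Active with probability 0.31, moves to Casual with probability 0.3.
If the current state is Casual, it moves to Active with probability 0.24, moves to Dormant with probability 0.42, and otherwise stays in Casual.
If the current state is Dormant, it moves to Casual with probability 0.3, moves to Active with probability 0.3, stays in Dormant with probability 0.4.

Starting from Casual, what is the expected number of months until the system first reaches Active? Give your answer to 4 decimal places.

3.7778

Let t(s) be the expected number of months to first reach Active from state s, with t(Active) = 0. Conditioning on the first month:
t(Casual) = 1 + 0.34·t(Casual) + 0.42·t(Dormant)
t(Dormant) = 1 + 0.3·t(Casual) + 0.4·t(Dormant)
Solving: t(Casual) = 3.7778, t(Dormant) = 3.5556.
Expected months from Casual to Active: 3.7778.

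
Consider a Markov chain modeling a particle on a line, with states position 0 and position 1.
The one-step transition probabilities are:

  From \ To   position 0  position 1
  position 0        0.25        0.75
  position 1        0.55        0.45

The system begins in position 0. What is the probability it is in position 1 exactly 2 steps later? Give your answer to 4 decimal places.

Sum over the intermediate state after 1 step:
P = P(position 0→position 0)·P(position 0→position 1) + P(position 0→position 1)·P(position 1→position 1)
  = 0.25×0.75 + 0.75×0.45
  = 0.1875 + 0.3375 = 0.5250

0.5250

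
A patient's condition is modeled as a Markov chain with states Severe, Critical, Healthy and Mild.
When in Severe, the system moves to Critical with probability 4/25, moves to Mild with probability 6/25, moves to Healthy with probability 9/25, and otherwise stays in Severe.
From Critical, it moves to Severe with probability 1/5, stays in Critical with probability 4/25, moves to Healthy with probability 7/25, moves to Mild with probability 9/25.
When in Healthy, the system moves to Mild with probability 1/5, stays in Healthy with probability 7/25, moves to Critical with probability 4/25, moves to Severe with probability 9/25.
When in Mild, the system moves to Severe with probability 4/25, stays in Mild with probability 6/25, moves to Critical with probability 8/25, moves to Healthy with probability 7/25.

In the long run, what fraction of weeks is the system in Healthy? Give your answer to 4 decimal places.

0.2998

Let the stationary distribution be π with π = πP and π_1 + π_2 + π_3 + π_4 = 1.
π_1 = 0.24·π_1 + 0.2·π_2 + 0.36·π_3 + 0.16·π_4
π_2 = 0.16·π_1 + 0.16·π_2 + 0.16·π_3 + 0.32·π_4
π_3 = 0.36·π_1 + 0.28·π_2 + 0.28·π_3 + 0.28·π_4
Solving with the normalization constraint gives π = (0.2478, 0.2003, 0.2998, 0.2520).
So the stationary probability of Healthy is 0.2998.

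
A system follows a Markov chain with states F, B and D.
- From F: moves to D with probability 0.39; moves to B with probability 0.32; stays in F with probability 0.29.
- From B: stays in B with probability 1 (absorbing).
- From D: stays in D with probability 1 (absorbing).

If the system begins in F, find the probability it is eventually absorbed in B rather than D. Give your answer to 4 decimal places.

Let h(s) be the probability of absorption at B starting from transient state s. Then h(B) = 1 and h(D) = 0. By first-step analysis:
h(F) = 0.29·h(F) + 0.32·1 + 0.39·0
Solving: h(F) = 0.4507.
Starting from F, the probability is 0.4507.

0.4507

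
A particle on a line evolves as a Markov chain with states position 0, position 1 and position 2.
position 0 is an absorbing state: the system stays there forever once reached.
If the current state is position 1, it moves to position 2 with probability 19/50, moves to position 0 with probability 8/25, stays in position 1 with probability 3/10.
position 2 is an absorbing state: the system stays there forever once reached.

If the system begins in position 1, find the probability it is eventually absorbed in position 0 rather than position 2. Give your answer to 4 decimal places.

Let h(s) be the probability of absorption at position 0 starting from transient state s. Then h(position 0) = 1 and h(position 2) = 0. By first-step analysis:
h(position 1) = 0.32·1 + 0.3·h(position 1) + 0.38·0
Solving: h(position 1) = 0.4571.
Starting from position 1, the probability is 0.4571.

0.4571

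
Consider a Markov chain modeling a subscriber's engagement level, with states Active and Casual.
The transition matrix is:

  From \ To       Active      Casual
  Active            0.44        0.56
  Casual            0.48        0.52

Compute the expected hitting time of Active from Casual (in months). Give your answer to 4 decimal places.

2.0833

Let t(s) be the expected number of months to first reach Active from state s, with t(Active) = 0. Conditioning on the first month:
t(Casual) = 1 + 0.52·t(Casual)
Solving: t(Casual) = 2.0833.
Expected months from Casual to Active: 2.0833.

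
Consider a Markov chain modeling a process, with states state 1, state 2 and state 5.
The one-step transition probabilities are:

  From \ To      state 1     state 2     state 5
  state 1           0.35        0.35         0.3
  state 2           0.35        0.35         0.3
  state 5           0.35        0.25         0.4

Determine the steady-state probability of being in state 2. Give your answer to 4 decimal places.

0.3167

Let the stationary distribution be π with π = πP and π_1 + π_2 + π_3 = 1.
π_1 = 0.35·π_1 + 0.35·π_2 + 0.35·π_3
π_2 = 0.35·π_1 + 0.35·π_2 + 0.25·π_3
Solving with the normalization constraint gives π = (0.3500, 0.3167, 0.3333).
So the stationary probability of state 2 is 0.3167.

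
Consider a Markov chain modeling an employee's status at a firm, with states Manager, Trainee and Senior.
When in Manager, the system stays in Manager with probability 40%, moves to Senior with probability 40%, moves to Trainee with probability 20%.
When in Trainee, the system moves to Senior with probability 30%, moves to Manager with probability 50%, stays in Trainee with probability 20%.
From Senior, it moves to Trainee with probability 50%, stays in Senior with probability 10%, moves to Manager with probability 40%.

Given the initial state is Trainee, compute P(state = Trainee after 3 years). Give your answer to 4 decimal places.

Propagate the distribution vector 3 years from Trainee.
After 0 years: (0.0000, 1.0000, 0.0000)
After 1 year: (0.5000, 0.2000, 0.3000)
After 2 years: (0.4200, 0.2900, 0.2900)
After 3 years: (0.4290, 0.2870, 0.2840)
P(in Trainee after 3 years) = 0.2870

0.2870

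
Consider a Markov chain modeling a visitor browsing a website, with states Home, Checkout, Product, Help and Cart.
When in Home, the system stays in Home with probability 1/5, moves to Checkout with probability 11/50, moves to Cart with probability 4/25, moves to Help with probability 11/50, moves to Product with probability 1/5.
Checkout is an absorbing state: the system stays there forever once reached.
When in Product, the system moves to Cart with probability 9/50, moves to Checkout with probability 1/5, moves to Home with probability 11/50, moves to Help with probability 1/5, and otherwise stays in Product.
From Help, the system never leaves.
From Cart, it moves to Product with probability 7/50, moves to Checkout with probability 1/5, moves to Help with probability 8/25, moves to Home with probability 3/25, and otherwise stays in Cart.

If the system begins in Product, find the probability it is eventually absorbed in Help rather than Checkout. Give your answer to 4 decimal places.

0.5256

Let h(s) be the probability of absorption at Help starting from transient state s. Then h(Help) = 1 and h(Checkout) = 0. By first-step analysis:
h(Home) = 0.2·h(Home) + 0.22·0 + 0.2·h(Product) + 0.22·1 + 0.16·h(Cart)
h(Product) = 0.22·h(Home) + 0.2·0 + 0.2·h(Product) + 0.2·1 + 0.18·h(Cart)
h(Cart) = 0.12·h(Home) + 0.2·0 + 0.14·h(Product) + 0.32·1 + 0.22·h(Cart)
Solving: h(Home) = 0.5234, h(Product) = 0.5256, h(Cart) = 0.5851.
Starting from Product, the probability is 0.5256.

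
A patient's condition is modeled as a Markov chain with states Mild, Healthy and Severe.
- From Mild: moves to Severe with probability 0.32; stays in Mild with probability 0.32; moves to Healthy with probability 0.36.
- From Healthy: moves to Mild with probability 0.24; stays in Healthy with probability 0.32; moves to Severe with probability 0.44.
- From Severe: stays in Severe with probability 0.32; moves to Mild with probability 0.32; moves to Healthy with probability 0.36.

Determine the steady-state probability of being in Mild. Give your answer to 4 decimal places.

0.2923

Let the stationary distribution be π with π = πP and π_1 + π_2 + π_3 = 1.
π_1 = 0.32·π_1 + 0.24·π_2 + 0.32·π_3
π_2 = 0.36·π_1 + 0.32·π_2 + 0.36·π_3
Solving with the normalization constraint gives π = (0.2923, 0.3462, 0.3615).
So the stationary probability of Mild is 0.2923.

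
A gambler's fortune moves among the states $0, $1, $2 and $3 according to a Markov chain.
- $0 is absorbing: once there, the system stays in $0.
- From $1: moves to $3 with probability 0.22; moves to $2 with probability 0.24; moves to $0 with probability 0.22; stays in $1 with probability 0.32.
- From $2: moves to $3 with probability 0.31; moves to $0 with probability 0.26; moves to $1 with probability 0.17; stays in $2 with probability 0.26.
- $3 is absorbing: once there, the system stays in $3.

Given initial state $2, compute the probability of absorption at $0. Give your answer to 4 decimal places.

0.4632

Let h(s) be the probability of absorption at $0 starting from transient state s. Then h($0) = 1 and h($3) = 0. By first-step analysis:
h($1) = 0.22·1 + 0.32·h($1) + 0.24·h($2) + 0.22·0
h($2) = 0.26·1 + 0.17·h($1) + 0.26·h($2) + 0.31·0
Solving: h($1) = 0.4870, h($2) = 0.4632.
Starting from $2, the probability is 0.4632.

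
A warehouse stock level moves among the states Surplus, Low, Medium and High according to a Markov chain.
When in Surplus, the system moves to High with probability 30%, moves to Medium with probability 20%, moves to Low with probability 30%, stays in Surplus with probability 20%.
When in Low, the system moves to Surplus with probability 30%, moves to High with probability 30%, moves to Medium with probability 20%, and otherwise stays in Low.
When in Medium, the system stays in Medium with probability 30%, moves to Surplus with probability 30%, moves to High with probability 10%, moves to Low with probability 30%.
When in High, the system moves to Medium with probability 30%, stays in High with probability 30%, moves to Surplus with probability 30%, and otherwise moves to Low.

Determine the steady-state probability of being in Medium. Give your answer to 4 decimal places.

0.2500

Let the stationary distribution be π with π = πP and π_1 + π_2 + π_3 + π_4 = 1.
π_1 = 0.2·π_1 + 0.3·π_2 + 0.3·π_3 + 0.3·π_4
π_2 = 0.3·π_1 + 0.2·π_2 + 0.3·π_3 + 0.1·π_4
π_3 = 0.2·π_1 + 0.2·π_2 + 0.3·π_3 + 0.3·π_4
Solving with the normalization constraint gives π = (0.2727, 0.2273, 0.2500, 0.2500).
So the stationary probability of Medium is 0.2500.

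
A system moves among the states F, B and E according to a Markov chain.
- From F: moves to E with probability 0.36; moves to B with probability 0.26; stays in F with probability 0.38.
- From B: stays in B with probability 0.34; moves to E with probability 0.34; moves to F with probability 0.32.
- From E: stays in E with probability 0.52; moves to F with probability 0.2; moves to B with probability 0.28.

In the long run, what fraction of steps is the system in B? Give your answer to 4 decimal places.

Let the stationary distribution be π with π = πP and π_1 + π_2 + π_3 = 1.
π_1 = 0.38·π_1 + 0.32·π_2 + 0.2·π_3
π_2 = 0.26·π_1 + 0.34·π_2 + 0.28·π_3
Solving with the normalization constraint gives π = (0.2866, 0.2918, 0.4216).
So the stationary probability of B is 0.2918.

0.2918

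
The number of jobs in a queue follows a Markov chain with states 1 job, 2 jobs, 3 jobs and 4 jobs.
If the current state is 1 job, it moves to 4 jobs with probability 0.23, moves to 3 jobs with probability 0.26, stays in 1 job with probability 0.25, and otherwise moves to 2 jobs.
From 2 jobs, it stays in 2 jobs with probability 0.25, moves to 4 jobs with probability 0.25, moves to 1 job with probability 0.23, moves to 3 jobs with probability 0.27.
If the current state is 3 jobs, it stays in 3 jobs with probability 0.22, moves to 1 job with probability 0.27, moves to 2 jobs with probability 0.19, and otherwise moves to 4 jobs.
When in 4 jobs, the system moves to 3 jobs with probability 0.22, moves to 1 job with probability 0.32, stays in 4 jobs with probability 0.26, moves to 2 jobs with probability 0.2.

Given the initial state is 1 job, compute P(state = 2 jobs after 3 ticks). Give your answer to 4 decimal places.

0.2248

Propagate the distribution vector 3 ticks from 1 job.
After 0 ticks: (1.0000, 0.0000, 0.0000, 0.0000)
After 1 tick: (0.2500, 0.2600, 0.2600, 0.2300)
After 2 ticks: (0.2661, 0.2254, 0.2430, 0.2655)
After 3 ticks: (0.2689, 0.2248, 0.2419, 0.2643)
P(in 2 jobs after 3 ticks) = 0.2248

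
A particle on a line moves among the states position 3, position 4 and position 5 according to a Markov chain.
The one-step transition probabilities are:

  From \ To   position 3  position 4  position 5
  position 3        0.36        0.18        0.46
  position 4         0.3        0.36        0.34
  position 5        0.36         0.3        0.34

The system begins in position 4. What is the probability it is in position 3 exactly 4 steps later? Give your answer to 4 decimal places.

Propagate the distribution vector 4 steps from position 4.
After 0 steps: (0.0000, 1.0000, 0.0000)
After 1 step: (0.3000, 0.3600, 0.3400)
After 2 steps: (0.3384, 0.2856, 0.3760)
After 3 steps: (0.3429, 0.2765, 0.3806)
After 4 steps: (0.3434, 0.2754, 0.3811)
P(in position 3 after 4 steps) = 0.3434

0.3434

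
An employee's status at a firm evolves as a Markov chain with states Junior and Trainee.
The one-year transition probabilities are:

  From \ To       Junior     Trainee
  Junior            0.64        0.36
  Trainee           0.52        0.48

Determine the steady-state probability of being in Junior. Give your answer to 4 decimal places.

Let the stationary distribution be π with π = πP and π_1 + π_2 = 1.
π_1 = 0.64·π_1 + 0.52·π_2
Solving with the normalization constraint gives π = (0.5909, 0.4091).
So the stationary probability of Junior is 0.5909.

0.5909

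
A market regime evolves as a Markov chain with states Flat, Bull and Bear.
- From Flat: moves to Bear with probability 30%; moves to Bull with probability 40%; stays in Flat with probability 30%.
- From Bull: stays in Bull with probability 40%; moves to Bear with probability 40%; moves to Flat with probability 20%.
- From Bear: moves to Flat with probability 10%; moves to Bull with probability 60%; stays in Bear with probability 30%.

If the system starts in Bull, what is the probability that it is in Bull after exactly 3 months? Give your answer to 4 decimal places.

0.4680

Propagate the distribution vector 3 months from Bull.
After 0 months: (0.0000, 1.0000, 0.0000)
After 1 month: (0.2000, 0.4000, 0.4000)
After 2 months: (0.1800, 0.4800, 0.3400)
After 3 months: (0.1840, 0.4680, 0.3480)
P(in Bull after 3 months) = 0.4680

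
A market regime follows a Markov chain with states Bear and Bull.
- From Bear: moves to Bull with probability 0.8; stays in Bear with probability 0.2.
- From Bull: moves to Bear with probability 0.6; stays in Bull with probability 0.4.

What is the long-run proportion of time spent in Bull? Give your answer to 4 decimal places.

Let the stationary distribution be π with π = πP and π_1 + π_2 = 1.
π_1 = 0.2·π_1 + 0.6·π_2
Solving with the normalization constraint gives π = (0.4286, 0.5714).
So the stationary probability of Bull is 0.5714.

0.5714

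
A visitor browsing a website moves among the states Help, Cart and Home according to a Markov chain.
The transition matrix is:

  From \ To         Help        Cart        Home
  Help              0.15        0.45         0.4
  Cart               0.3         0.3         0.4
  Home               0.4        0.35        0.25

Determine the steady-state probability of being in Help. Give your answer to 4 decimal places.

0.2911

Let the stationary distribution be π with π = πP and π_1 + π_2 + π_3 = 1.
π_1 = 0.15·π_1 + 0.3·π_2 + 0.4·π_3
π_2 = 0.45·π_1 + 0.3·π_2 + 0.35·π_3
Solving with the normalization constraint gives π = (0.2911, 0.3611, 0.3478).
So the stationary probability of Help is 0.2911.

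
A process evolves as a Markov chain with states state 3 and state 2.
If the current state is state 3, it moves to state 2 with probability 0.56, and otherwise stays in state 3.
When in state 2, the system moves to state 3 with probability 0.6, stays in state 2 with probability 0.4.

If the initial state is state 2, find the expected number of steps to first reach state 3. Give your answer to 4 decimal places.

1.6667

Let t(s) be the expected number of steps to first reach state 3 from state s, with t(state 3) = 0. Conditioning on the first step:
t(state 2) = 1 + 0.4·t(state 2)
Solving: t(state 2) = 1.6667.
Expected steps from state 2 to state 3: 1.6667.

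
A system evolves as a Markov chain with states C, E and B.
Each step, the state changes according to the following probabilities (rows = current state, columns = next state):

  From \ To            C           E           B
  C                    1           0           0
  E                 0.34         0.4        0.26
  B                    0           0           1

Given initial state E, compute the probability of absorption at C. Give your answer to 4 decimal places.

Let h(s) be the probability of absorption at C starting from transient state s. Then h(C) = 1 and h(B) = 0. By first-step analysis:
h(E) = 0.34·1 + 0.4·h(E) + 0.26·0
Solving: h(E) = 0.5667.
Starting from E, the probability is 0.5667.

0.5667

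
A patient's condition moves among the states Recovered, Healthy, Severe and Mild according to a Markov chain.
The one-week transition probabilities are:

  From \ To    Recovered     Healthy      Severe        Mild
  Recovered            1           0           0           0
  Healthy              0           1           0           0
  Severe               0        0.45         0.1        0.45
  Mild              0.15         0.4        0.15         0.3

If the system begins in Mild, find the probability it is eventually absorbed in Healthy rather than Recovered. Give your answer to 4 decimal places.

0.7600

Let h(s) be the probability of absorption at Healthy starting from transient state s. Then h(Healthy) = 1 and h(Recovered) = 0. By first-step analysis:
h(Severe) = 0.45·1 + 0.1·h(Severe) + 0.45·h(Mild)
h(Mild) = 0.15·0 + 0.4·1 + 0.15·h(Severe) + 0.3·h(Mild)
Solving: h(Severe) = 0.8800, h(Mild) = 0.7600.
Starting from Mild, the probability is 0.7600.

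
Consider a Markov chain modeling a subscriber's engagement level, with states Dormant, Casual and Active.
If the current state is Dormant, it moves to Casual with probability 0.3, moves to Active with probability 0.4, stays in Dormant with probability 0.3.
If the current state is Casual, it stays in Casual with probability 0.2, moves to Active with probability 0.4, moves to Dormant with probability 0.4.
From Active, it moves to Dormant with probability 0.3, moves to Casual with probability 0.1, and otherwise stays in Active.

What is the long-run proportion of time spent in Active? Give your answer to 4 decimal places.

Let the stationary distribution be π with π = πP and π_1 + π_2 + π_3 = 1.
π_1 = 0.3·π_1 + 0.4·π_2 + 0.3·π_3
π_2 = 0.3·π_1 + 0.2·π_2 + 0.1·π_3
Solving with the normalization constraint gives π = (0.3182, 0.1818, 0.5000).
So the stationary probability of Active is 0.5000.

0.5000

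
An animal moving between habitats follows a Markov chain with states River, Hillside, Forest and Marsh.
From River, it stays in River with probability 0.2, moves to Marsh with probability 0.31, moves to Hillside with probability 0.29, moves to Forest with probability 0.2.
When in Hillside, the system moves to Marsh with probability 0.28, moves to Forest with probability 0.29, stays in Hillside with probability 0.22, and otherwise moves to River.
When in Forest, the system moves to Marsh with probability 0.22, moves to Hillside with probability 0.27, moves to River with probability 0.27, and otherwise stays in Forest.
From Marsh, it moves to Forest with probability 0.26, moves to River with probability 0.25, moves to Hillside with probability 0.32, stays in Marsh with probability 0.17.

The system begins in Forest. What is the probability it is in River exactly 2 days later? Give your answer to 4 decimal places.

0.2305

Propagate the distribution vector 2 days from Forest.
After 0 days: (0.0000, 0.0000, 1.0000, 0.0000)
After 1 day: (0.2700, 0.2700, 0.2400, 0.2200)
After 2 days: (0.2305, 0.2729, 0.2471, 0.2495)
P(in River after 2 days) = 0.2305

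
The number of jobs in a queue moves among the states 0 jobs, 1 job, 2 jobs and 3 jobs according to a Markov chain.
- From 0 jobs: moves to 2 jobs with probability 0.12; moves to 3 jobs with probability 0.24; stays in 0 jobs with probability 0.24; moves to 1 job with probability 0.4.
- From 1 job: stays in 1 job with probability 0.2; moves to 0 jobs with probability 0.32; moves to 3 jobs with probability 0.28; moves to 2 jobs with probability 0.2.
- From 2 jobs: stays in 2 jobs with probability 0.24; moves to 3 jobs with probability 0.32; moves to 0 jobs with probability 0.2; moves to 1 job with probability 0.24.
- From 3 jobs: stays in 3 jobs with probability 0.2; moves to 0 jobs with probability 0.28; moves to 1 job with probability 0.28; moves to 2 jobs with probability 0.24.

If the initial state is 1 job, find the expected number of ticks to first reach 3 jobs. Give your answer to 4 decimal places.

3.6181

Let t(s) be the expected number of ticks to first reach 3 jobs from state s, with t(3 jobs) = 0. Conditioning on the first tick:
t(0 jobs) = 1 + 0.24·t(0 jobs) + 0.4·t(1 job) + 0.12·t(2 jobs)
t(1 job) = 1 + 0.32·t(0 jobs) + 0.2·t(1 job) + 0.2·t(2 jobs)
t(2 jobs) = 1 + 0.2·t(0 jobs) + 0.24·t(1 job) + 0.24·t(2 jobs)
Solving: t(0 jobs) = 3.7647, t(1 job) = 3.6181, t(2 jobs) = 3.4491.
Expected ticks from 1 job to 3 jobs: 3.6181.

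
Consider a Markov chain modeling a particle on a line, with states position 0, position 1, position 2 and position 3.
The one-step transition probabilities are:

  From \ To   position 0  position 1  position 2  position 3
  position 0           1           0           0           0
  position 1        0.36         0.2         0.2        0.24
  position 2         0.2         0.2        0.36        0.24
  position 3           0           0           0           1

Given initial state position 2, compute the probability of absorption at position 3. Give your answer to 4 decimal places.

0.5085

Let h(s) be the probability of absorption at position 3 starting from transient state s. Then h(position 3) = 1 and h(position 0) = 0. By first-step analysis:
h(position 1) = 0.36·0 + 0.2·h(position 1) + 0.2·h(position 2) + 0.24·1
h(position 2) = 0.2·0 + 0.2·h(position 1) + 0.36·h(position 2) + 0.24·1
Solving: h(position 1) = 0.4271, h(position 2) = 0.5085.
Starting from position 2, the probability is 0.5085.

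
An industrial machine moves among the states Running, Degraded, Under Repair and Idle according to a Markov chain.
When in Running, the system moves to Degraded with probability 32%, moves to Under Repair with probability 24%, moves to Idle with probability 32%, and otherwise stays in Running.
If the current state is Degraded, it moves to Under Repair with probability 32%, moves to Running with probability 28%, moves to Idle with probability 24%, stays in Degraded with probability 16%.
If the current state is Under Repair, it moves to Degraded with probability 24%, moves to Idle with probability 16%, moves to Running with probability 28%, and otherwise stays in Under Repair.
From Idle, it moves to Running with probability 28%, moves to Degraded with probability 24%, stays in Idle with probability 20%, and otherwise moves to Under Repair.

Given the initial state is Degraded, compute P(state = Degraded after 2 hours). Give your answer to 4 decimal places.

0.2496

Propagate the distribution vector 2 hours from Degraded.
After 0 hours: (0.0000, 1.0000, 0.0000, 0.0000)
After 1 hour: (0.2800, 0.1600, 0.3200, 0.2400)
After 2 hours: (0.2352, 0.2496, 0.2880, 0.2272)
P(in Degraded after 2 hours) = 0.2496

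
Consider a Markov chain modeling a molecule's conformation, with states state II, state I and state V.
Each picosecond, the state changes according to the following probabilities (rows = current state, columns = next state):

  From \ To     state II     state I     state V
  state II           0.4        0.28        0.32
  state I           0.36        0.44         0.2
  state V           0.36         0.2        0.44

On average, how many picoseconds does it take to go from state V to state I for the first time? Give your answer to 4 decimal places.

4.3478

Let t(s) be the expected number of picoseconds to first reach state I from state s, with t(state I) = 0. Conditioning on the first picosecond:
t(state II) = 1 + 0.4·t(state II) + 0.32·t(state V)
t(state V) = 1 + 0.36·t(state II) + 0.44·t(state V)
Solving: t(state II) = 3.9855, t(state V) = 4.3478.
Expected picoseconds from state V to state I: 4.3478.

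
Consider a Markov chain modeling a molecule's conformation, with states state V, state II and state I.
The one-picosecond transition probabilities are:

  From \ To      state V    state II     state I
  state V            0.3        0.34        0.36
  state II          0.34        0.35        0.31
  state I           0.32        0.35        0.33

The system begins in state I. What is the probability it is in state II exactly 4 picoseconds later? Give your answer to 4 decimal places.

0.3468

Propagate the distribution vector 4 picoseconds from state I.
After 0 picoseconds: (0.0000, 0.0000, 1.0000)
After 1 picosecond: (0.3200, 0.3500, 0.3300)
After 2 picoseconds: (0.3206, 0.3468, 0.3326)
After 3 picoseconds: (0.3205, 0.3468, 0.3327)
After 4 picoseconds: (0.3205, 0.3468, 0.3327)
P(in state II after 4 picoseconds) = 0.3468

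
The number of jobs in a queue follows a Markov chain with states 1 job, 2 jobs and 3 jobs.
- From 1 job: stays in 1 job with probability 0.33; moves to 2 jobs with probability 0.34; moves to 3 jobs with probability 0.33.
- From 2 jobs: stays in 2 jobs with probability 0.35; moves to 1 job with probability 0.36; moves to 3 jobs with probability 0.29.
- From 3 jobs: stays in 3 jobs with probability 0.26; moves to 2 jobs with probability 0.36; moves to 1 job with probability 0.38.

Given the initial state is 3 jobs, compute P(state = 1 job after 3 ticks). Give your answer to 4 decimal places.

Propagate the distribution vector 3 ticks from 3 jobs.
After 0 ticks: (0.0000, 0.0000, 1.0000)
After 1 tick: (0.3800, 0.3600, 0.2600)
After 2 ticks: (0.3538, 0.3488, 0.2974)
After 3 ticks: (0.3553, 0.3494, 0.2952)
P(in 1 job after 3 ticks) = 0.3553

0.3553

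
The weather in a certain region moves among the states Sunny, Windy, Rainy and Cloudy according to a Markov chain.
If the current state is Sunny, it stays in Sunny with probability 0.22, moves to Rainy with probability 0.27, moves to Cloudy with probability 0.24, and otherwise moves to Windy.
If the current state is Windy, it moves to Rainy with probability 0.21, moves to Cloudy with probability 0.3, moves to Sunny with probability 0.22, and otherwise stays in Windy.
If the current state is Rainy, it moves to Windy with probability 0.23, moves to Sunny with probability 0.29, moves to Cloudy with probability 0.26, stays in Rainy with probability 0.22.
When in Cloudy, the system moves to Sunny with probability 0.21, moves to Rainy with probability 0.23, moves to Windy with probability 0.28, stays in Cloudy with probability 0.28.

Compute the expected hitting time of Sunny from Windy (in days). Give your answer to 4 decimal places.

4.3030

Let t(s) be the expected number of days to first reach Sunny from state s, with t(Sunny) = 0. Conditioning on the first day:
t(Windy) = 1 + 0.27·t(Windy) + 0.21·t(Rainy) + 0.3·t(Cloudy)
t(Rainy) = 1 + 0.23·t(Windy) + 0.22·t(Rainy) + 0.26·t(Cloudy)
t(Cloudy) = 1 + 0.28·t(Windy) + 0.23·t(Rainy) + 0.28·t(Cloudy)
Solving: t(Windy) = 4.3030, t(Rainy) = 3.9973, t(Cloudy) = 4.3392.
Expected days from Windy to Sunny: 4.3030.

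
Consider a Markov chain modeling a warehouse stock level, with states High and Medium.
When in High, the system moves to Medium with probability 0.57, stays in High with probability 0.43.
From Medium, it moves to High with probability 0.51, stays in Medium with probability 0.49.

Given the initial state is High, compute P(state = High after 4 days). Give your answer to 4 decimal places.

0.4722

Propagate the distribution vector 4 days from High.
After 0 days: (1.0000, 0.0000)
After 1 day: (0.4300, 0.5700)
After 2 days: (0.4756, 0.5244)
After 3 days: (0.4720, 0.5280)
After 4 days: (0.4722, 0.5278)
P(in High after 4 days) = 0.4722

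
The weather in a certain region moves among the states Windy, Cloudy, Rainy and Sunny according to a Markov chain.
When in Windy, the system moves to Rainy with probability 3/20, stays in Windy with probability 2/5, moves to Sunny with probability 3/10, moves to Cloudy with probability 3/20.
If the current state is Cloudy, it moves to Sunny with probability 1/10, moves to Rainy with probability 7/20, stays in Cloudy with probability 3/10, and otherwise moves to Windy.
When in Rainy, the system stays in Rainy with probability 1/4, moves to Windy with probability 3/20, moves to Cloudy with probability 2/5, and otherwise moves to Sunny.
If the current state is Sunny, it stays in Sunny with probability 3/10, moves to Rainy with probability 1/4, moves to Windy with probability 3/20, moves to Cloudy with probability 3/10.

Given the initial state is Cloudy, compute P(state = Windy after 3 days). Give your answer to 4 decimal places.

0.2404

Propagate the distribution vector 3 days from Cloudy.
After 0 days: (0.0000, 1.0000, 0.0000, 0.0000)
After 1 day: (0.2500, 0.3000, 0.3500, 0.1000)
After 2 days: (0.2425, 0.2975, 0.2550, 0.2050)
After 3 days: (0.2404, 0.2891, 0.2555, 0.2150)
P(in Windy after 3 days) = 0.2404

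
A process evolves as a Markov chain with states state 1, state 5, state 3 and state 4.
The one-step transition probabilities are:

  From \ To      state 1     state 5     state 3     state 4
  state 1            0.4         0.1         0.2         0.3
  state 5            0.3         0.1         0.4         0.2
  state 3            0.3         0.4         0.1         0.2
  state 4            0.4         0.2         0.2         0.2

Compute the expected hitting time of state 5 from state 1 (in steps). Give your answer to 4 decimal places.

5.5505

Let t(s) be the expected number of steps to first reach state 5 from state s, with t(state 5) = 0. Conditioning on the first step:
t(state 1) = 1 + 0.4·t(state 1) + 0.2·t(state 3) + 0.3·t(state 4)
t(state 3) = 1 + 0.3·t(state 1) + 0.1·t(state 3) + 0.2·t(state 4)
t(state 4) = 1 + 0.4·t(state 1) + 0.2·t(state 3) + 0.2·t(state 4)
Solving: t(state 1) = 5.5505, t(state 3) = 4.0826, t(state 4) = 5.0459.
Expected steps from state 1 to state 5: 5.5505.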